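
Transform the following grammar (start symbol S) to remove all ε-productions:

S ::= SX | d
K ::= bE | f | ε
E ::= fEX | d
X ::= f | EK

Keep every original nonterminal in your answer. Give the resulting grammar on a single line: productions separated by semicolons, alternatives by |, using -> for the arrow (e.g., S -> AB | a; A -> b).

Nullable set: {K}.
Drop K -> ε.
X -> EK: K nullable, giving E | EK.
Unchanged (no nullable symbols): S -> SX; S -> d; E -> d; E -> fEX; K -> bE; K -> f; X -> f.

S -> d | SX; E -> d | fEX; K -> f | bE; X -> E | f | EK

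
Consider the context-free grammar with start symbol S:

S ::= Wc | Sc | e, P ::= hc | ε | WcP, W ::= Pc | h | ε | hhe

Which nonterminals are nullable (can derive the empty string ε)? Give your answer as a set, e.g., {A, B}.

Directly nullable (have an ε-rule): {P, W}.
Not nullable: S — each has a terminal in every rule's right-hand side or depends on a non-nullable symbol.

{P, W}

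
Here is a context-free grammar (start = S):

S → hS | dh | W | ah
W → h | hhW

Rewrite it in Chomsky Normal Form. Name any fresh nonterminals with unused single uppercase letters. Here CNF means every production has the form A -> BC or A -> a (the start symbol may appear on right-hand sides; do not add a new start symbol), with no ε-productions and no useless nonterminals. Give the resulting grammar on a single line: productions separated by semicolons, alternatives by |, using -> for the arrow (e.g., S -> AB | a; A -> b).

No ε-productions.
After unit-elimination: S -> h | ah | dh | hS | hhW; W -> h | hhW.
TERM: introduce A -> a, C -> d, B -> h and substitute in every rule of length ≥2.
BIN: S -> BBW becomes S -> BD, D -> BW; W -> BBW becomes W -> BE, E -> BW.

S -> h | AB | BD | BS | CB; A -> a; B -> h; C -> d; D -> BW; E -> BW; W -> h | BE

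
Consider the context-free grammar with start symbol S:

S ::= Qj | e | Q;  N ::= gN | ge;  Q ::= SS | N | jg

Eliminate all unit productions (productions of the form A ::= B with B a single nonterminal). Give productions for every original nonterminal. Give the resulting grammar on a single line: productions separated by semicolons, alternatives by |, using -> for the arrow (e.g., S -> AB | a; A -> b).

S -> e | Qj | SS | gN | ge | jg; N -> gN | ge; Q -> SS | gN | ge | jg

Unit productions: Q->N, S->Q.
Unit pairs (A ⇒* B via units): (Q,N), (S,N), (S,Q).
S: inherits non-unit rules of {N, Q, S} → Qj | SS | e | gN | ge | jg.
N: inherits non-unit rules of {N} → gN | ge.
Q: inherits non-unit rules of {N, Q} → SS | gN | ge | jg.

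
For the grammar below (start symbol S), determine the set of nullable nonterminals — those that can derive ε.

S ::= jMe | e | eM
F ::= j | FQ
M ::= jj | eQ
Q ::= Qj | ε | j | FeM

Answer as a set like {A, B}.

Directly nullable (have an ε-rule): {Q}.
Not nullable: F, M, S — each has a terminal in every rule's right-hand side or depends on a non-nullable symbol.

{Q}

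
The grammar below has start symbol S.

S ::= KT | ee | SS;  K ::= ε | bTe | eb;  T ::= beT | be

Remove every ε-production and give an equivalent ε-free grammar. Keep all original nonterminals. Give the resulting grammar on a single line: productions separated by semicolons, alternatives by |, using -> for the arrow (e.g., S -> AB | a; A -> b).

S -> T | KT | SS | ee; K -> eb | bTe; T -> be | beT

Nullable set: {K}.
S -> KT: K nullable, giving KT | T.
Drop K -> ε.
Unchanged (no nullable symbols): S -> SS; S -> ee; K -> bTe; K -> eb; T -> be; T -> beT.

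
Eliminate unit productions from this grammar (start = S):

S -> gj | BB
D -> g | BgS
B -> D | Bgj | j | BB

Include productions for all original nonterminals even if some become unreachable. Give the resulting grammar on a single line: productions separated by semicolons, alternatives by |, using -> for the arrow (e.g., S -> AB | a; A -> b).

Unit productions: B->D.
Unit pairs (A ⇒* B via units): (B,D).
S: inherits non-unit rules of {S} → BB | gj.
B: inherits non-unit rules of {B, D} → BB | BgS | Bgj | g | j.
D: inherits non-unit rules of {D} → BgS | g.

S -> BB | gj; B -> g | j | BB | BgS | Bgj; D -> g | BgS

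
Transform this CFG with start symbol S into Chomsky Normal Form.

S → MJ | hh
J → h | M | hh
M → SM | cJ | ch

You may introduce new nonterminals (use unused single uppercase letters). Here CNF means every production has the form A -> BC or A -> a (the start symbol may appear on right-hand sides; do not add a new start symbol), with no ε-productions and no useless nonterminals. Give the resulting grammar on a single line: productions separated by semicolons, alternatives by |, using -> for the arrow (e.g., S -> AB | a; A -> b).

S -> BB | MJ; A -> c; B -> h; J -> h | AB | AJ | BB | SM; M -> AB | AJ | SM

No ε-productions.
After unit-elimination: S -> MJ | hh; J -> h | SM | cJ | ch | hh; M -> SM | cJ | ch.
TERM: introduce A -> c, B -> h and substitute in every rule of length ≥2.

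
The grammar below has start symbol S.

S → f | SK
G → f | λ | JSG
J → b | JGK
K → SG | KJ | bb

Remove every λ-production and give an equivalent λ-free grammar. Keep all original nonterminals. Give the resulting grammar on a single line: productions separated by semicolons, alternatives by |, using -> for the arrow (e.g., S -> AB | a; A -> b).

Nullable set: {G}.
Drop G -> λ.
G -> JSG: G nullable, giving JS | JSG.
J -> JGK: G nullable, giving JGK | JK.
K -> SG: G nullable, giving S | SG.
Unchanged (no nullable symbols): S -> SK; S -> f; G -> f; J -> b; K -> KJ; K -> bb.

S -> f | SK; G -> f | JS | JSG; J -> b | JK | JGK; K -> S | KJ | SG | bb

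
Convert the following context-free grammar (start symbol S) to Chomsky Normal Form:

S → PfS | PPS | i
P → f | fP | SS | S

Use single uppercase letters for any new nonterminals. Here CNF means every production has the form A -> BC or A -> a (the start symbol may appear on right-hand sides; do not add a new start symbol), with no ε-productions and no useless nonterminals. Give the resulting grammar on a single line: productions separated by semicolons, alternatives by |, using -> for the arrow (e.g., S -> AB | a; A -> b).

S -> i | PD | PE; A -> f; B -> AS; C -> PS; D -> AS; E -> PS; P -> f | i | AP | PB | PC | SS

No ε-productions.
After unit-elimination: S -> i | PPS | PfS; P -> f | i | SS | fP | PPS | PfS.
TERM: introduce A -> f and substitute in every rule of length ≥2.
BIN: P -> PAS becomes P -> PB, B -> AS; P -> PPS becomes P -> PC, C -> PS; S -> PAS becomes S -> PD, D -> AS; S -> PPS becomes S -> PE, E -> PS.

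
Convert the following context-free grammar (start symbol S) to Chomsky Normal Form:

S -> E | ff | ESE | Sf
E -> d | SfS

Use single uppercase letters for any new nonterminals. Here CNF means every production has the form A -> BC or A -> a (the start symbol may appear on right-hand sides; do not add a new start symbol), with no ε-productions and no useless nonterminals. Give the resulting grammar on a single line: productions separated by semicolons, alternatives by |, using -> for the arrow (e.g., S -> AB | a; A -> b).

S -> d | AA | EC | SA | SD; A -> f; B -> AS; C -> SE; D -> AS; E -> d | SB

No ε-productions.
After unit-elimination: S -> d | Sf | ff | ESE | SfS; E -> d | SfS.
TERM: introduce A -> f and substitute in every rule of length ≥2.
BIN: E -> SAS becomes E -> SB, B -> AS; S -> ESE becomes S -> EC, C -> SE; S -> SAS becomes S -> SD, D -> AS.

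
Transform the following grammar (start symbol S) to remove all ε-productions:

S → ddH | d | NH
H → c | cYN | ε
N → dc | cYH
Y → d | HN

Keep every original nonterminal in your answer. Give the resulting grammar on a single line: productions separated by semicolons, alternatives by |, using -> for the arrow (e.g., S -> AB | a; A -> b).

S -> N | d | NH | dd | ddH; H -> c | cYN; N -> cY | dc | cYH; Y -> N | d | HN

Nullable set: {H}.
S -> NH: H nullable, giving N | NH.
S -> ddH: H nullable, giving dd | ddH.
Drop H -> ε.
N -> cYH: H nullable, giving cY | cYH.
Y -> HN: H nullable, giving HN | N.
Unchanged (no nullable symbols): S -> d; H -> c; H -> cYN; N -> dc; Y -> d.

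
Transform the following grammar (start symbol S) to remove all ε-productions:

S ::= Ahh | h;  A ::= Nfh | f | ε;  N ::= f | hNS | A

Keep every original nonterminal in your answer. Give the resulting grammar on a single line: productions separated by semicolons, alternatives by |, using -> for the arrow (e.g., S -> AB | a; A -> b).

Nullable set: {A, N}.
S -> Ahh: A nullable, giving Ahh | hh.
Drop A -> ε.
A -> Nfh: N nullable, giving Nfh | fh.
N -> A: A nullable, giving A.
N -> hNS: N nullable, giving hNS | hS.
Unchanged (no nullable symbols): S -> h; A -> f; N -> f.

S -> h | hh | Ahh; A -> f | fh | Nfh; N -> A | f | hS | hNS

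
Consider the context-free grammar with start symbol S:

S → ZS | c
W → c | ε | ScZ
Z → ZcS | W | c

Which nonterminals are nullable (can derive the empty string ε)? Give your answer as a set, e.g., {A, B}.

Directly nullable (have an ε-rule): {W}.
Z is nullable via Z -> W (every symbol on the right is already known nullable).
Not nullable: S — each has a terminal in every rule's right-hand side or depends on a non-nullable symbol.

{W, Z}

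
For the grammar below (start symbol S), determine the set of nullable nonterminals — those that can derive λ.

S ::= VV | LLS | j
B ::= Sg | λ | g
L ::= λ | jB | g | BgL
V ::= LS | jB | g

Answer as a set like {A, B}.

Directly nullable (have an ε-rule): {B, L}.
Not nullable: S, V — each has a terminal in every rule's right-hand side or depends on a non-nullable symbol.

{B, L}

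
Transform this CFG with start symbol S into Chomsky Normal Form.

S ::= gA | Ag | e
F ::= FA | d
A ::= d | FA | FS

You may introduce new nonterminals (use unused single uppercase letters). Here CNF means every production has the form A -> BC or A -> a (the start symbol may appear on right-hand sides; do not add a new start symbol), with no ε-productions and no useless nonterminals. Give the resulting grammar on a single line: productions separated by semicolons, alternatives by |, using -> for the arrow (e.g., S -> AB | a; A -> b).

S -> e | AB | BA; A -> d | FA | FS; B -> g; F -> d | FA

No ε-productions.
No unit productions to eliminate.
TERM: introduce B -> g and substitute in every rule of length ≥2.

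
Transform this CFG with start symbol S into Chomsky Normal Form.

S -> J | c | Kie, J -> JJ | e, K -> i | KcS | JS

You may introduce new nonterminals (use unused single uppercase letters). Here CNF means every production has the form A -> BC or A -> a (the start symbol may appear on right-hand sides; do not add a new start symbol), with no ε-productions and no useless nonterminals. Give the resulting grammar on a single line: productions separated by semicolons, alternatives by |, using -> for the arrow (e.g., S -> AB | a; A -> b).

S -> c | e | JJ | KE; A -> c; B -> i; C -> e; D -> AS; E -> BC; J -> e | JJ; K -> i | JS | KD

No ε-productions.
After unit-elimination: S -> c | e | JJ | Kie; J -> e | JJ; K -> i | JS | KcS.
TERM: introduce A -> c, C -> e, B -> i and substitute in every rule of length ≥2.
BIN: K -> KAS becomes K -> KD, D -> AS; S -> KBC becomes S -> KE, E -> BC.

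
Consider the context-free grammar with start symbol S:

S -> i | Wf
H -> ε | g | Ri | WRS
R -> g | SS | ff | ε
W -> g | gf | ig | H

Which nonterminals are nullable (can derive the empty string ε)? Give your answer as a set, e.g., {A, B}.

Directly nullable (have an ε-rule): {H, R}.
W is nullable via W -> H (every symbol on the right is already known nullable).
Not nullable: S — each has a terminal in every rule's right-hand side or depends on a non-nullable symbol.

{H, R, W}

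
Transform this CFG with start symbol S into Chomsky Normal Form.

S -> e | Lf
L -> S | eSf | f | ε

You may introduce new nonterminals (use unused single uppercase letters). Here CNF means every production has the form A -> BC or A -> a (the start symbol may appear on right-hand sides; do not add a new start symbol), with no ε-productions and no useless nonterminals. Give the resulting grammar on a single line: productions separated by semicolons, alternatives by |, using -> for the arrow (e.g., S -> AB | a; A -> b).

S -> e | f | LA; A -> f; B -> e; C -> SA; L -> e | f | BC | LA

Nullable: {L}; after ε-elimination: S -> e | f | Lf; L -> S | f | eSf.
After unit-elimination: S -> e | f | Lf; L -> e | f | Lf | eSf.
TERM: introduce B -> e, A -> f and substitute in every rule of length ≥2.
BIN: L -> BSA becomes L -> BC, C -> SA.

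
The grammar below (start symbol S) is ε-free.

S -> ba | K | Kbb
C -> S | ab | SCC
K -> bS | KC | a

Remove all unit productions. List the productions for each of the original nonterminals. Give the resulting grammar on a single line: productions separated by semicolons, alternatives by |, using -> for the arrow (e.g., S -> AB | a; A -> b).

S -> a | KC | bS | ba | Kbb; C -> a | KC | ab | bS | ba | Kbb | SCC; K -> a | KC | bS

Unit productions: C->S, S->K.
Unit pairs (A ⇒* B via units): (C,K), (C,S), (S,K).
S: inherits non-unit rules of {K, S} → KC | Kbb | a | bS | ba.
C: inherits non-unit rules of {C, K, S} → KC | Kbb | SCC | a | ab | bS | ba.
K: inherits non-unit rules of {K} → KC | a | bS.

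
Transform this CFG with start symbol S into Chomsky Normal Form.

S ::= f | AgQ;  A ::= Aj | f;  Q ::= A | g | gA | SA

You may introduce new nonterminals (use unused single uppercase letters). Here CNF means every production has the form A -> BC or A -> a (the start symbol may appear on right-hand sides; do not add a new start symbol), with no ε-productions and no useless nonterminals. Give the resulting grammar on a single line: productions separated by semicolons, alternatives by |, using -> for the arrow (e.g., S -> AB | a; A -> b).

No ε-productions.
After unit-elimination: S -> f | AgQ; A -> f | Aj; Q -> f | g | Aj | SA | gA.
TERM: introduce C -> g, B -> j and substitute in every rule of length ≥2.
BIN: S -> ACQ becomes S -> AD, D -> CQ.

S -> f | AD; A -> f | AB; B -> j; C -> g; D -> CQ; Q -> f | g | AB | CA | SA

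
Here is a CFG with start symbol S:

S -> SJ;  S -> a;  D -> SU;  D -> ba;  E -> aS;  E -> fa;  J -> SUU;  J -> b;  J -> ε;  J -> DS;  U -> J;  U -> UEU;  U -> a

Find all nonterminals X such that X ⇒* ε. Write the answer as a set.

{J, U}

Directly nullable (have an ε-rule): {J}.
U is nullable via U -> J (every symbol on the right is already known nullable).
Not nullable: D, E, S — each has a terminal in every rule's right-hand side or depends on a non-nullable symbol.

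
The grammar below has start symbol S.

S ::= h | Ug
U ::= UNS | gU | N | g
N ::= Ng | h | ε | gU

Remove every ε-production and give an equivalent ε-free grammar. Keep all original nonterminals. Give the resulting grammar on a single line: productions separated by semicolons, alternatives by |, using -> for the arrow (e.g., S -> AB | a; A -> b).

S -> g | h | Ug; N -> g | h | Ng | gU; U -> N | S | g | NS | US | gU | UNS

Nullable set: {N, U}.
S -> Ug: U nullable, giving Ug | g.
Drop N -> ε.
N -> Ng: N nullable, giving Ng | g.
N -> gU: U nullable, giving g | gU.
U -> N: N nullable, giving N.
U -> UNS: U, N nullable, giving NS | S | UNS | US.
U -> gU: U nullable, giving g | gU.
Unchanged (no nullable symbols): S -> h; N -> h; U -> g.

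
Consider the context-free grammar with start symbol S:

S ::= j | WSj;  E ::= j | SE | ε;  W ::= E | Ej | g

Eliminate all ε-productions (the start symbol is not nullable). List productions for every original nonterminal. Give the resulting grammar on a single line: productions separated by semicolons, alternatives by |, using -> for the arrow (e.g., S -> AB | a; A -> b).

Nullable set: {E, W}.
S -> WSj: W nullable, giving Sj | WSj.
Drop E -> ε.
E -> SE: E nullable, giving S | SE.
W -> E: E nullable, giving E.
W -> Ej: E nullable, giving Ej | j.
Unchanged (no nullable symbols): S -> j; E -> j; W -> g.

S -> j | Sj | WSj; E -> S | j | SE; W -> E | g | j | Ej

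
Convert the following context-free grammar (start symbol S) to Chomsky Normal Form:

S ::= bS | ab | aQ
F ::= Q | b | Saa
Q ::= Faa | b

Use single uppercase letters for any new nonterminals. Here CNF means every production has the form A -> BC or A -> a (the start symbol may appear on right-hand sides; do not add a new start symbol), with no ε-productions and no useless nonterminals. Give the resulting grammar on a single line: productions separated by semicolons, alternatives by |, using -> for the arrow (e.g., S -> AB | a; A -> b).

No ε-productions.
After unit-elimination: S -> aQ | ab | bS; F -> b | Faa | Saa; Q -> b | Faa.
TERM: introduce A -> a, B -> b and substitute in every rule of length ≥2.
BIN: F -> FAA becomes F -> FC, C -> AA; F -> SAA becomes F -> SD, D -> AA; Q -> FAA becomes Q -> FE, E -> AA.

S -> AB | AQ | BS; A -> a; B -> b; C -> AA; D -> AA; E -> AA; F -> b | FC | SD; Q -> b | FE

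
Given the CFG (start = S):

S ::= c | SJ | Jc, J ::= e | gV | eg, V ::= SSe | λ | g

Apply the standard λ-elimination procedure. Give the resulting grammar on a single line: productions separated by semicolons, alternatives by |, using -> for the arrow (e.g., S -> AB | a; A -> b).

Nullable set: {V}.
J -> gV: V nullable, giving g | gV.
Drop V -> λ.
Unchanged (no nullable symbols): S -> Jc; S -> SJ; S -> c; J -> e; J -> eg; V -> SSe; V -> g.

S -> c | Jc | SJ; J -> e | g | eg | gV; V -> g | SSe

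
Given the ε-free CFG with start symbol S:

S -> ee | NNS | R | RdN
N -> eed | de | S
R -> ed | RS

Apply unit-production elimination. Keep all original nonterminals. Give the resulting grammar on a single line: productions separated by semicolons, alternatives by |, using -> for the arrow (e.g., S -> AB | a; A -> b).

Unit productions: N->S, S->R.
Unit pairs (A ⇒* B via units): (N,R), (N,S), (S,R).
S: inherits non-unit rules of {R, S} → NNS | RS | RdN | ed | ee.
N: inherits non-unit rules of {N, R, S} → NNS | RS | RdN | de | ed | ee | eed.
R: inherits non-unit rules of {R} → RS | ed.

S -> RS | ed | ee | NNS | RdN; N -> RS | de | ed | ee | NNS | RdN | eed; R -> RS | ed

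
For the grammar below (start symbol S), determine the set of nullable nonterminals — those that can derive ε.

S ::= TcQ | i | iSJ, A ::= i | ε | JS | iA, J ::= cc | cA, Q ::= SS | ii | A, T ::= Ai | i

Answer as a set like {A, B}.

Directly nullable (have an ε-rule): {A}.
Q is nullable via Q -> A (every symbol on the right is already known nullable).
Not nullable: J, S, T — each has a terminal in every rule's right-hand side or depends on a non-nullable symbol.

{A, Q}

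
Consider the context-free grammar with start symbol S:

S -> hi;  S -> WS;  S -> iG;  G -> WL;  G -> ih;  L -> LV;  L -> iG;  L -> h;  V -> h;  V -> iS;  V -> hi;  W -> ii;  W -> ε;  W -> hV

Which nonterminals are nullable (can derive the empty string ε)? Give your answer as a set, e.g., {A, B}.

Directly nullable (have an ε-rule): {W}.
Not nullable: G, L, S, V — each has a terminal in every rule's right-hand side or depends on a non-nullable symbol.

{W}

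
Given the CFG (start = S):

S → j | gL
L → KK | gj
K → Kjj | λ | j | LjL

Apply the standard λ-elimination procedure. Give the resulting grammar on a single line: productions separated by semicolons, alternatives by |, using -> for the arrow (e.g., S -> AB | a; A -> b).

S -> g | j | gL; K -> j | Lj | jL | jj | Kjj | LjL; L -> K | KK | gj

Nullable set: {K, L}.
S -> gL: L nullable, giving g | gL.
Drop K -> λ.
K -> Kjj: K nullable, giving Kjj | jj.
K -> LjL: L, L nullable, giving Lj | LjL | j | jL.
L -> KK: K, K nullable, giving K | KK.
Unchanged (no nullable symbols): S -> j; K -> j; L -> gj.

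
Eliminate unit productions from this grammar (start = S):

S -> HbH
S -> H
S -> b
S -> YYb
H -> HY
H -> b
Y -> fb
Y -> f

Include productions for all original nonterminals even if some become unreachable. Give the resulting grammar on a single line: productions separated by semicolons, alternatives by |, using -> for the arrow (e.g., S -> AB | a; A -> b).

Unit productions: S->H.
Unit pairs (A ⇒* B via units): (S,H).
S: inherits non-unit rules of {H, S} → HY | HbH | YYb | b.
H: inherits non-unit rules of {H} → HY | b.
Y: inherits non-unit rules of {Y} → f | fb.

S -> b | HY | HbH | YYb; H -> b | HY; Y -> f | fb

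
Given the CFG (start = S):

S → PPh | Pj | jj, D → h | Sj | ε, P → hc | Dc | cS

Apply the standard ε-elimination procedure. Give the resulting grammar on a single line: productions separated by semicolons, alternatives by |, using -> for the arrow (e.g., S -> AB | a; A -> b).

Nullable set: {D}.
Drop D -> ε.
P -> Dc: D nullable, giving Dc | c.
Unchanged (no nullable symbols): S -> PPh; S -> Pj; S -> jj; D -> Sj; D -> h; P -> cS; P -> hc.

S -> Pj | jj | PPh; D -> h | Sj; P -> c | Dc | cS | hc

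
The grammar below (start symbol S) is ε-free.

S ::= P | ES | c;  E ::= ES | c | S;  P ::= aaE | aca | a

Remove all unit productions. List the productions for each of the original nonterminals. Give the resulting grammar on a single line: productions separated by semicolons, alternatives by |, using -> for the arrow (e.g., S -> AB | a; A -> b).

S -> a | c | ES | aaE | aca; E -> a | c | ES | aaE | aca; P -> a | aaE | aca

Unit productions: E->S, S->P.
Unit pairs (A ⇒* B via units): (E,P), (E,S), (S,P).
S: inherits non-unit rules of {P, S} → ES | a | aaE | aca | c.
E: inherits non-unit rules of {E, P, S} → ES | a | aaE | aca | c.
P: inherits non-unit rules of {P} → a | aaE | aca.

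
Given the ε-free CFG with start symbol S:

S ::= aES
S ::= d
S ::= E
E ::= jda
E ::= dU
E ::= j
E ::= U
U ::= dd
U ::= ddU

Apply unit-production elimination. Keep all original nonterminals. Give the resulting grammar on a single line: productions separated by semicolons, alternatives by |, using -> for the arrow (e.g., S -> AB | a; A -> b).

Unit productions: E->U, S->E.
Unit pairs (A ⇒* B via units): (E,U), (S,E), (S,U).
S: inherits non-unit rules of {E, S, U} → aES | d | dU | dd | ddU | j | jda.
E: inherits non-unit rules of {E, U} → dU | dd | ddU | j | jda.
U: inherits non-unit rules of {U} → dd | ddU.

S -> d | j | dU | dd | aES | ddU | jda; E -> j | dU | dd | ddU | jda; U -> dd | ddU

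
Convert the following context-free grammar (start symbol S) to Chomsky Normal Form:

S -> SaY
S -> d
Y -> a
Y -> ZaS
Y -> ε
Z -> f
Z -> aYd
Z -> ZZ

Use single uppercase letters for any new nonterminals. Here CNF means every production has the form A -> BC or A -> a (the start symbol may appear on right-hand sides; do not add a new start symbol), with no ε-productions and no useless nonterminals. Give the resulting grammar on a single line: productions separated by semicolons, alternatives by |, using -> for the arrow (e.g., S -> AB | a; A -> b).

Nullable: {Y}; after ε-elimination: S -> d | Sa | SaY; Y -> a | ZaS; Z -> f | ZZ | ad | aYd.
No unit productions to eliminate.
TERM: introduce A -> a, B -> d and substitute in every rule of length ≥2.
BIN: S -> SAY becomes S -> SC, C -> AY; Y -> ZAS becomes Y -> ZD, D -> AS; Z -> AYB becomes Z -> AE, E -> YB.

S -> d | SA | SC; A -> a; B -> d; C -> AY; D -> AS; E -> YB; Y -> a | ZD; Z -> f | AB | AE | ZZ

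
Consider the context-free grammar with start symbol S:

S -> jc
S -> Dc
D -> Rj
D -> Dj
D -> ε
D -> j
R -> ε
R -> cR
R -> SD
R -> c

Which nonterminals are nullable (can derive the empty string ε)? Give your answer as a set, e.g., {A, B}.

{D, R}

Directly nullable (have an ε-rule): {D, R}.
Not nullable: S — each has a terminal in every rule's right-hand side or depends on a non-nullable symbol.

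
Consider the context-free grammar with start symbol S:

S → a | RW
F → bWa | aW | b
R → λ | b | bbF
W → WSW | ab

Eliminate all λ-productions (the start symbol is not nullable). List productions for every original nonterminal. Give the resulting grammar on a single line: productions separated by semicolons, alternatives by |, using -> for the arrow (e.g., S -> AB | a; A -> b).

Nullable set: {R}.
S -> RW: R nullable, giving RW | W.
Drop R -> λ.
Unchanged (no nullable symbols): S -> a; F -> aW; F -> b; F -> bWa; R -> b; R -> bbF; W -> WSW; W -> ab.

S -> W | a | RW; F -> b | aW | bWa; R -> b | bbF; W -> ab | WSW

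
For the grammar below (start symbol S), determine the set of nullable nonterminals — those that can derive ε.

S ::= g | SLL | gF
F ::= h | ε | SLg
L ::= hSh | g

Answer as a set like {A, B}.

{F}

Directly nullable (have an ε-rule): {F}.
Not nullable: L, S — each has a terminal in every rule's right-hand side or depends on a non-nullable symbol.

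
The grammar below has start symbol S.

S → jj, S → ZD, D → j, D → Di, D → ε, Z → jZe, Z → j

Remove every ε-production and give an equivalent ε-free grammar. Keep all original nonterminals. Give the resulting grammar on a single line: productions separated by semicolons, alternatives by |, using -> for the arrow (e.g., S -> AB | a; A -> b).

S -> Z | ZD | jj; D -> i | j | Di; Z -> j | jZe

Nullable set: {D}.
S -> ZD: D nullable, giving Z | ZD.
Drop D -> ε.
D -> Di: D nullable, giving Di | i.
Unchanged (no nullable symbols): S -> jj; D -> j; Z -> j; Z -> jZe.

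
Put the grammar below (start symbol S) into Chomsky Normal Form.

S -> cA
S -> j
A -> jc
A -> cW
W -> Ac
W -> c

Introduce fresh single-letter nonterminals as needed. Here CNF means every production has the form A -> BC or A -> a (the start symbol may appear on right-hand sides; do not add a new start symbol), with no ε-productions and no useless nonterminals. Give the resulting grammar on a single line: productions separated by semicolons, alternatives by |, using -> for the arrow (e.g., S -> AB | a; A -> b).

No ε-productions.
No unit productions to eliminate.
TERM: introduce B -> c, C -> j and substitute in every rule of length ≥2.

S -> j | BA; A -> BW | CB; B -> c; C -> j; W -> c | AB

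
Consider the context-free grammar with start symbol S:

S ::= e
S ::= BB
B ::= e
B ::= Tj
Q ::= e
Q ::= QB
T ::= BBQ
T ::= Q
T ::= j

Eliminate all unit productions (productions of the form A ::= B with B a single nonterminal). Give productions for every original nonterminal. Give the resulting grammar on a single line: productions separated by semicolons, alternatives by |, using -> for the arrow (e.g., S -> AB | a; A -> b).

Unit productions: T->Q.
Unit pairs (A ⇒* B via units): (T,Q).
S: inherits non-unit rules of {S} → BB | e.
B: inherits non-unit rules of {B} → Tj | e.
Q: inherits non-unit rules of {Q} → QB | e.
T: inherits non-unit rules of {Q, T} → BBQ | QB | e | j.

S -> e | BB; B -> e | Tj; Q -> e | QB; T -> e | j | QB | BBQ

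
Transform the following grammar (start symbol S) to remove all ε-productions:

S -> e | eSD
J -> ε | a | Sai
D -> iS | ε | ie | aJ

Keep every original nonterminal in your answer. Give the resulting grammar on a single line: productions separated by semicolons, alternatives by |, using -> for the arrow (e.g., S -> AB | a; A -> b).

S -> e | eS | eSD; D -> a | aJ | iS | ie; J -> a | Sai

Nullable set: {D, J}.
S -> eSD: D nullable, giving eS | eSD.
Drop D -> ε.
D -> aJ: J nullable, giving a | aJ.
Drop J -> ε.
Unchanged (no nullable symbols): S -> e; D -> iS; D -> ie; J -> Sai; J -> a.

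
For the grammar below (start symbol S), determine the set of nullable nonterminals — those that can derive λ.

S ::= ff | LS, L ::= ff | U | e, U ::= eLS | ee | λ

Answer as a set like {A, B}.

{L, U}

Directly nullable (have an ε-rule): {U}.
L is nullable via L -> U (every symbol on the right is already known nullable).
Not nullable: S — each has a terminal in every rule's right-hand side or depends on a non-nullable symbol.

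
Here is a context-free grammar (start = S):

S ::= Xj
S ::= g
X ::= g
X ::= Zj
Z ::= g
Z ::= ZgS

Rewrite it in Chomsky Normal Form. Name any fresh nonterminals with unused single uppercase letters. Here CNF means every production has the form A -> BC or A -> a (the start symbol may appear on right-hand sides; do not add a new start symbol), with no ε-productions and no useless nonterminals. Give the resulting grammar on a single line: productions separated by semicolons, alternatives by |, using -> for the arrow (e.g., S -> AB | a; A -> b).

No ε-productions.
No unit productions to eliminate.
TERM: introduce B -> g, A -> j and substitute in every rule of length ≥2.
BIN: Z -> ZBS becomes Z -> ZC, C -> BS.

S -> g | XA; A -> j; B -> g; C -> BS; X -> g | ZA; Z -> g | ZC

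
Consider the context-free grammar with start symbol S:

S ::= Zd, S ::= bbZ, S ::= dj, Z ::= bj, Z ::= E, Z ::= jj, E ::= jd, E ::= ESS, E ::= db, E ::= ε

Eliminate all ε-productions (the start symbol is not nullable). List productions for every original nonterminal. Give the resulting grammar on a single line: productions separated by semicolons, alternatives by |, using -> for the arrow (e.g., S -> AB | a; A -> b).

S -> d | Zd | bb | dj | bbZ; E -> SS | db | jd | ESS; Z -> E | bj | jj

Nullable set: {E, Z}.
S -> Zd: Z nullable, giving Zd | d.
S -> bbZ: Z nullable, giving bb | bbZ.
Drop E -> ε.
E -> ESS: E nullable, giving ESS | SS.
Z -> E: E nullable, giving E.
Unchanged (no nullable symbols): S -> dj; E -> db; E -> jd; Z -> bj; Z -> jj.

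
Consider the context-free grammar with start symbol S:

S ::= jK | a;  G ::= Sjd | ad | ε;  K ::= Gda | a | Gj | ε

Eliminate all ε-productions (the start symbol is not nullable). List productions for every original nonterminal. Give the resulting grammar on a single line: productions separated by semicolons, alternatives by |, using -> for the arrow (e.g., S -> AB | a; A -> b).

Nullable set: {G, K}.
S -> jK: K nullable, giving j | jK.
Drop G -> ε.
Drop K -> ε.
K -> Gda: G nullable, giving Gda | da.
K -> Gj: G nullable, giving Gj | j.
Unchanged (no nullable symbols): S -> a; G -> Sjd; G -> ad; K -> a.

S -> a | j | jK; G -> ad | Sjd; K -> a | j | Gj | da | Gda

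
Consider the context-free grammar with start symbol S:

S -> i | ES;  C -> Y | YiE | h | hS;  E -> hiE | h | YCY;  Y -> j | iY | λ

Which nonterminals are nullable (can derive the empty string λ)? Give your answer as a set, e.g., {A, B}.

Directly nullable (have an ε-rule): {Y}.
C is nullable via C -> Y (every symbol on the right is already known nullable).
E is nullable via E -> YCY (every symbol on the right is already known nullable).
Not nullable: S — each has a terminal in every rule's right-hand side or depends on a non-nullable symbol.

{C, E, Y}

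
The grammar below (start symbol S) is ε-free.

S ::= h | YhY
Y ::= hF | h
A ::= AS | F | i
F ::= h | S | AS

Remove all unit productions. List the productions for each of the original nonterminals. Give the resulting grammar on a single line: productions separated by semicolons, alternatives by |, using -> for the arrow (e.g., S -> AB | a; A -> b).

S -> h | YhY; A -> h | i | AS | YhY; F -> h | AS | YhY; Y -> h | hF

Unit productions: A->F, F->S.
Unit pairs (A ⇒* B via units): (A,F), (A,S), (F,S).
S: inherits non-unit rules of {S} → YhY | h.
A: inherits non-unit rules of {A, F, S} → AS | YhY | h | i.
F: inherits non-unit rules of {F, S} → AS | YhY | h.
Y: inherits non-unit rules of {Y} → h | hF.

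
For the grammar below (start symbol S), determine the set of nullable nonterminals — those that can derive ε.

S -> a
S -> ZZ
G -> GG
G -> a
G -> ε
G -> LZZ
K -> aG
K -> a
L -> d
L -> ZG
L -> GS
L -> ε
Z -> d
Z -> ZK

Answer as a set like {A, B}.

Directly nullable (have an ε-rule): {G, L}.
Not nullable: K, S, Z — each has a terminal in every rule's right-hand side or depends on a non-nullable symbol.

{G, L}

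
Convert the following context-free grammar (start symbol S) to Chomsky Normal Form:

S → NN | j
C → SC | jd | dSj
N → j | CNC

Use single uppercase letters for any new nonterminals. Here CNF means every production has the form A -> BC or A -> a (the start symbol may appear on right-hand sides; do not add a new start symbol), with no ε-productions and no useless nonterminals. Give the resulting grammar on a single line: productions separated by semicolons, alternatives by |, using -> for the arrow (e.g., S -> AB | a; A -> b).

S -> j | NN; A -> d; B -> j; C -> AD | BA | SC; D -> SB; E -> NC; N -> j | CE

No ε-productions.
No unit productions to eliminate.
TERM: introduce A -> d, B -> j and substitute in every rule of length ≥2.
BIN: C -> ASB becomes C -> AD, D -> SB; N -> CNC becomes N -> CE, E -> NC.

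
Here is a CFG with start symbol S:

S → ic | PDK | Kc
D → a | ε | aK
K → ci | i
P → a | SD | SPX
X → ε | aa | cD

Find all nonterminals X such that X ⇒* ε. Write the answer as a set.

Directly nullable (have an ε-rule): {D, X}.
Not nullable: K, P, S — each has a terminal in every rule's right-hand side or depends on a non-nullable symbol.

{D, X}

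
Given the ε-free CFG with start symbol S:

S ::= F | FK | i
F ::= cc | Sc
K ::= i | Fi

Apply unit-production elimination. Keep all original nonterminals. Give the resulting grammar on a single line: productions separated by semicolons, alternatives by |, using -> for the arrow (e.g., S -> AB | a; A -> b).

S -> i | FK | Sc | cc; F -> Sc | cc; K -> i | Fi

Unit productions: S->F.
Unit pairs (A ⇒* B via units): (S,F).
S: inherits non-unit rules of {F, S} → FK | Sc | cc | i.
F: inherits non-unit rules of {F} → Sc | cc.
K: inherits non-unit rules of {K} → Fi | i.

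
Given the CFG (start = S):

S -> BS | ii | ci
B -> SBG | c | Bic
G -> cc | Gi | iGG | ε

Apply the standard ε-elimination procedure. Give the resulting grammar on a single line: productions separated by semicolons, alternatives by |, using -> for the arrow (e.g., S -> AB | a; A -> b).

Nullable set: {G}.
B -> SBG: G nullable, giving SB | SBG.
Drop G -> ε.
G -> Gi: G nullable, giving Gi | i.
G -> iGG: G, G nullable, giving i | iG | iGG.
Unchanged (no nullable symbols): S -> BS; S -> ci; S -> ii; B -> Bic; B -> c; G -> cc.

S -> BS | ci | ii; B -> c | SB | Bic | SBG; G -> i | Gi | cc | iG | iGG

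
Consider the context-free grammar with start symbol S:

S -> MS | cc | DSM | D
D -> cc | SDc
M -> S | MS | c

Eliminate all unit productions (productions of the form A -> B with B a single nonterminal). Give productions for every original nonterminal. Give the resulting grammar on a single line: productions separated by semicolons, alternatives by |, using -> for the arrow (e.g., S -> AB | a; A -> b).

S -> MS | cc | DSM | SDc; D -> cc | SDc; M -> c | MS | cc | DSM | SDc

Unit productions: M->S, S->D.
Unit pairs (A ⇒* B via units): (M,D), (M,S), (S,D).
S: inherits non-unit rules of {D, S} → DSM | MS | SDc | cc.
D: inherits non-unit rules of {D} → SDc | cc.
M: inherits non-unit rules of {D, M, S} → DSM | MS | SDc | c | cc.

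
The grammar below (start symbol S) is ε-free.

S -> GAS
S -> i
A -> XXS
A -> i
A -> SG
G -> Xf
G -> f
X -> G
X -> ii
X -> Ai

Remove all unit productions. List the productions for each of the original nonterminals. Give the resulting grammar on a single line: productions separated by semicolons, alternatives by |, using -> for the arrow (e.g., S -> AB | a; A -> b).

Unit productions: X->G.
Unit pairs (A ⇒* B via units): (X,G).
S: inherits non-unit rules of {S} → GAS | i.
A: inherits non-unit rules of {A} → SG | XXS | i.
G: inherits non-unit rules of {G} → Xf | f.
X: inherits non-unit rules of {G, X} → Ai | Xf | f | ii.

S -> i | GAS; A -> i | SG | XXS; G -> f | Xf; X -> f | Ai | Xf | ii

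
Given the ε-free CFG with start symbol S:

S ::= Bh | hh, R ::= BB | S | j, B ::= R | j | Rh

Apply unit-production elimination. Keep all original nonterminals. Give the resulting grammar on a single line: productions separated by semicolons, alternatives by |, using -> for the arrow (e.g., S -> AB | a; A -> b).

S -> Bh | hh; B -> j | BB | Bh | Rh | hh; R -> j | BB | Bh | hh

Unit productions: B->R, R->S.
Unit pairs (A ⇒* B via units): (B,R), (B,S), (R,S).
S: inherits non-unit rules of {S} → Bh | hh.
B: inherits non-unit rules of {B, R, S} → BB | Bh | Rh | hh | j.
R: inherits non-unit rules of {R, S} → BB | Bh | hh | j.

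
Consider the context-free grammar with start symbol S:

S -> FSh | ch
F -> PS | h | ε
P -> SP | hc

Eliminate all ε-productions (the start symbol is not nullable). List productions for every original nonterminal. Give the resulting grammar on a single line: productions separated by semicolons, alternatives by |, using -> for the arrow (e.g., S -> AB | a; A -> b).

Nullable set: {F}.
S -> FSh: F nullable, giving FSh | Sh.
Drop F -> ε.
Unchanged (no nullable symbols): S -> ch; F -> PS; F -> h; P -> SP; P -> hc.

S -> Sh | ch | FSh; F -> h | PS; P -> SP | hc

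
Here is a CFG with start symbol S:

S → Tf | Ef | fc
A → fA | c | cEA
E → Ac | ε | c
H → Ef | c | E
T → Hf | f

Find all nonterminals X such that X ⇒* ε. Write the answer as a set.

{E, H}

Directly nullable (have an ε-rule): {E}.
H is nullable via H -> E (every symbol on the right is already known nullable).
Not nullable: A, S, T — each has a terminal in every rule's right-hand side or depends on a non-nullable symbol.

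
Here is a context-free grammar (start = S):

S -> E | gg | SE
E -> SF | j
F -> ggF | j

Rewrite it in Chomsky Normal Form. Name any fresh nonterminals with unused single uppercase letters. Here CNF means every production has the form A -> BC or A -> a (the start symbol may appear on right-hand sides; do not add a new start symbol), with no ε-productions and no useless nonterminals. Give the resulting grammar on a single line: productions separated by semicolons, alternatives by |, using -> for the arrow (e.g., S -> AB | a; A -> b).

S -> j | AA | SE | SF; A -> g; B -> AF; E -> j | SF; F -> j | AB

No ε-productions.
After unit-elimination: S -> j | SE | SF | gg; E -> j | SF; F -> j | ggF.
TERM: introduce A -> g and substitute in every rule of length ≥2.
BIN: F -> AAF becomes F -> AB, B -> AF.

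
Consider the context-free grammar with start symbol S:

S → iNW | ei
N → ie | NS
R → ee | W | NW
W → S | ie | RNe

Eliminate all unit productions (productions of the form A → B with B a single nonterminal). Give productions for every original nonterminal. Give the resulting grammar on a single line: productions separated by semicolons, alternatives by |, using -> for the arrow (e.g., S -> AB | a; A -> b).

Unit productions: R->W, W->S.
Unit pairs (A ⇒* B via units): (R,S), (R,W), (W,S).
S: inherits non-unit rules of {S} → ei | iNW.
N: inherits non-unit rules of {N} → NS | ie.
R: inherits non-unit rules of {R, S, W} → NW | RNe | ee | ei | iNW | ie.
W: inherits non-unit rules of {S, W} → RNe | ei | iNW | ie.

S -> ei | iNW; N -> NS | ie; R -> NW | ee | ei | ie | RNe | iNW; W -> ei | ie | RNe | iNW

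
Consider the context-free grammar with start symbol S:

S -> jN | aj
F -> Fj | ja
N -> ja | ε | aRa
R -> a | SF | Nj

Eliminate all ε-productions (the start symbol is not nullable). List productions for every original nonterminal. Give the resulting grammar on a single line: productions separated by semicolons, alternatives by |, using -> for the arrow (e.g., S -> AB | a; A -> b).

Nullable set: {N}.
S -> jN: N nullable, giving j | jN.
Drop N -> ε.
R -> Nj: N nullable, giving Nj | j.
Unchanged (no nullable symbols): S -> aj; F -> Fj; F -> ja; N -> aRa; N -> ja; R -> SF; R -> a.

S -> j | aj | jN; F -> Fj | ja; N -> ja | aRa; R -> a | j | Nj | SF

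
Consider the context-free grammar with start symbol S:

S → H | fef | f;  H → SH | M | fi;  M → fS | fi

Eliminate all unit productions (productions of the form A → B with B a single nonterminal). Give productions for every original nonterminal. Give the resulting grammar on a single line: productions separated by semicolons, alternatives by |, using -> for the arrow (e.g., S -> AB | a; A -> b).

Unit productions: H->M, S->H.
Unit pairs (A ⇒* B via units): (H,M), (S,H), (S,M).
S: inherits non-unit rules of {H, M, S} → SH | f | fS | fef | fi.
H: inherits non-unit rules of {H, M} → SH | fS | fi.
M: inherits non-unit rules of {M} → fS | fi.

S -> f | SH | fS | fi | fef; H -> SH | fS | fi; M -> fS | fi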